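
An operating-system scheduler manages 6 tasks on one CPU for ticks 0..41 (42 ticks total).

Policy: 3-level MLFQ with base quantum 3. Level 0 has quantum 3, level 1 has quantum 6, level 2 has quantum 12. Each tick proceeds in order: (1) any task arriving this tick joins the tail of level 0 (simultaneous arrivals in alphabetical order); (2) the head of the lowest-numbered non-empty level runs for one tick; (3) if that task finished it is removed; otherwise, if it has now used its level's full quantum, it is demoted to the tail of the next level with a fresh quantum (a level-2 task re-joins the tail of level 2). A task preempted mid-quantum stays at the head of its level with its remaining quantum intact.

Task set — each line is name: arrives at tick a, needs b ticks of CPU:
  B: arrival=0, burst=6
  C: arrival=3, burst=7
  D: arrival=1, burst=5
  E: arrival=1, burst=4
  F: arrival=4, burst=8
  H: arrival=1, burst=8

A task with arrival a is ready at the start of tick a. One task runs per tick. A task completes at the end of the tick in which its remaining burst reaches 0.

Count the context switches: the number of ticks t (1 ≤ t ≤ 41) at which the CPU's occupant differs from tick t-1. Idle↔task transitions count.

context switches = 12

t=0: L0/L1/L2 = B/-/- → run B
t=1: L0/L1/L2 = BDEH/-/- → run B
t=2: L0/L1/L2 = BDEH/-/- → run B
t=3: L0/L1/L2 = DEHC/B/- → run D
t=4: L0/L1/L2 = DEHCF/B/- → run D
t=5: L0/L1/L2 = DEHCF/B/- → run D
t=6: L0/L1/L2 = EHCF/BD/- → run E
t=7: L0/L1/L2 = EHCF/BD/- → run E
t=8: L0/L1/L2 = EHCF/BD/- → run E
t=9: L0/L1/L2 = HCF/BDE/- → run H
t=10: L0/L1/L2 = HCF/BDE/- → run H
t=11: L0/L1/L2 = HCF/BDE/- → run H
t=12: L0/L1/L2 = CF/BDEH/- → run C
t=13: L0/L1/L2 = CF/BDEH/- → run C
t=14: L0/L1/L2 = CF/BDEH/- → run C
t=15: L0/L1/L2 = F/BDEHC/- → run F
t=16: L0/L1/L2 = F/BDEHC/- → run F
t=17: L0/L1/L2 = F/BDEHC/- → run F
t=18: L0/L1/L2 = -/BDEHCF/- → run B
t=19: L0/L1/L2 = -/BDEHCF/- → run B
t=20: L0/L1/L2 = -/BDEHCF/- → run B
t=21: L0/L1/L2 = -/DEHCF/- → run D
t=22: L0/L1/L2 = -/DEHCF/- → run D
t=23: L0/L1/L2 = -/EHCF/- → run E
t=24: L0/L1/L2 = -/HCF/- → run H
t=25: L0/L1/L2 = -/HCF/- → run H
t=26: L0/L1/L2 = -/HCF/- → run H
t=27: L0/L1/L2 = -/HCF/- → run H
t=28: L0/L1/L2 = -/HCF/- → run H
t=29: L0/L1/L2 = -/CF/- → run C
t=30: L0/L1/L2 = -/CF/- → run C
t=31: L0/L1/L2 = -/CF/- → run C
t=32: L0/L1/L2 = -/CF/- → run C
t=33: L0/L1/L2 = -/F/- → run F
t=34: L0/L1/L2 = -/F/- → run F
t=35: L0/L1/L2 = -/F/- → run F
t=36: L0/L1/L2 = -/F/- → run F
t=37: L0/L1/L2 = -/F/- → run F
t=38: (idle)
t=39: (idle)
t=40: (idle)
t=41: (idle)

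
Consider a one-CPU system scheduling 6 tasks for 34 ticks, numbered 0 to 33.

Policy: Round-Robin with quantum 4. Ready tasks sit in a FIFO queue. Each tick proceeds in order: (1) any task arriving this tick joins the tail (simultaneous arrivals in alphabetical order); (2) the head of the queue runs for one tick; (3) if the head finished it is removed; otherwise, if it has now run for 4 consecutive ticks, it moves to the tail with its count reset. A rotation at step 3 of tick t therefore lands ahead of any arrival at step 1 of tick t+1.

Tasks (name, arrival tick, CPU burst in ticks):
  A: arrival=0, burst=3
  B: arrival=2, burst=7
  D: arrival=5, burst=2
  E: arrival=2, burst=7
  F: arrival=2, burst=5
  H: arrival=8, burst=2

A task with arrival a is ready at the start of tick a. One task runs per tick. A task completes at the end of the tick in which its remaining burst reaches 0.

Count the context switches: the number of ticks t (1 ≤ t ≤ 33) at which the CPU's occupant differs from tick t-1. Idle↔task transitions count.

t=0: queue=[A] q_used=0 → run A
t=1: queue=[A] q_used=1 → run A
t=2: queue=[A,B,E,F] q_used=2 → run A
t=3: queue=[B,E,F] q_used=0 → run B
t=4: queue=[B,E,F] q_used=1 → run B
t=5: queue=[B,E,F,D] q_used=2 → run B
t=6: queue=[B,E,F,D] q_used=3 → run B
t=7: queue=[E,F,D,B] q_used=0 → run E
t=8: queue=[E,F,D,B,H] q_used=1 → run E
t=9: queue=[E,F,D,B,H] q_used=2 → run E
t=10: queue=[E,F,D,B,H] q_used=3 → run E
t=11: queue=[F,D,B,H,E] q_used=0 → run F
t=12: queue=[F,D,B,H,E] q_used=1 → run F
t=13: queue=[F,D,B,H,E] q_used=2 → run F
t=14: queue=[F,D,B,H,E] q_used=3 → run F
t=15: queue=[D,B,H,E,F] q_used=0 → run D
t=16: queue=[D,B,H,E,F] q_used=1 → run D
t=17: queue=[B,H,E,F] q_used=0 → run B
t=18: queue=[B,H,E,F] q_used=1 → run B
t=19: queue=[B,H,E,F] q_used=2 → run B
t=20: queue=[H,E,F] q_used=0 → run H
t=21: queue=[H,E,F] q_used=1 → run H
t=22: queue=[E,F] q_used=0 → run E
t=23: queue=[E,F] q_used=1 → run E
t=24: queue=[E,F] q_used=2 → run E
t=25: queue=[F] q_used=0 → run F
t=26: (idle)
t=27: (idle)
t=28: (idle)
t=29: (idle)
t=30: (idle)
t=31: (idle)
t=32: (idle)
t=33: (idle)

context switches = 9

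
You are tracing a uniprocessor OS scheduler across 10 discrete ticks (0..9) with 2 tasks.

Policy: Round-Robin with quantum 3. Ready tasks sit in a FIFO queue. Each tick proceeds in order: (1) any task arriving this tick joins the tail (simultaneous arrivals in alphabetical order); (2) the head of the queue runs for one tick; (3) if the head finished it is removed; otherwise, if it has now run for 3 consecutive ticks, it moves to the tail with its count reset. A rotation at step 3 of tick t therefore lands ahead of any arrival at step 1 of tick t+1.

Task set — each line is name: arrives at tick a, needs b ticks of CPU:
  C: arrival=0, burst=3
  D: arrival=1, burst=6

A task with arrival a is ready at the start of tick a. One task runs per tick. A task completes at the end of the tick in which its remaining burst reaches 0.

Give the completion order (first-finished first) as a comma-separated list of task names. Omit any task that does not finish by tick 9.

t=0: queue=[C] q_used=0 → run C
t=1: queue=[C,D] q_used=1 → run C
t=2: queue=[C,D] q_used=2 → run C
t=3: queue=[D] q_used=0 → run D
t=4: queue=[D] q_used=1 → run D
t=5: queue=[D] q_used=2 → run D
t=6: queue=[D] q_used=0 → run D
t=7: queue=[D] q_used=1 → run D
t=8: queue=[D] q_used=2 → run D
t=9: (idle)

completion order = C, D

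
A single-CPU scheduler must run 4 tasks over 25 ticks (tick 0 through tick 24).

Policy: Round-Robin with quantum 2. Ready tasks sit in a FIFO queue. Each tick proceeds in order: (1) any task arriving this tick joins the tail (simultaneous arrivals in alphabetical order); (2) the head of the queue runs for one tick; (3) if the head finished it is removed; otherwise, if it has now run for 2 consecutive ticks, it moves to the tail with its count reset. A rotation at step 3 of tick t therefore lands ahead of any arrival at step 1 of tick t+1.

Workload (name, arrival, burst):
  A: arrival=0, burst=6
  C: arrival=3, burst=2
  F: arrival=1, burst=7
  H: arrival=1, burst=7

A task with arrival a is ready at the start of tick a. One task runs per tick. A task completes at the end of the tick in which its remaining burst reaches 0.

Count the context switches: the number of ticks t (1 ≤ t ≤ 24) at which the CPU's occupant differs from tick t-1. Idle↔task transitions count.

context switches = 12

t=0: queue=[A] q_used=0 → run A
t=1: queue=[A,F,H] q_used=1 → run A
t=2: queue=[F,H,A] q_used=0 → run F
t=3: queue=[F,H,A,C] q_used=1 → run F
t=4: queue=[H,A,C,F] q_used=0 → run H
t=5: queue=[H,A,C,F] q_used=1 → run H
t=6: queue=[A,C,F,H] q_used=0 → run A
t=7: queue=[A,C,F,H] q_used=1 → run A
t=8: queue=[C,F,H,A] q_used=0 → run C
t=9: queue=[C,F,H,A] q_used=1 → run C
t=10: queue=[F,H,A] q_used=0 → run F
t=11: queue=[F,H,A] q_used=1 → run F
t=12: queue=[H,A,F] q_used=0 → run H
t=13: queue=[H,A,F] q_used=1 → run H
t=14: queue=[A,F,H] q_used=0 → run A
t=15: queue=[A,F,H] q_used=1 → run A
t=16: queue=[F,H] q_used=0 → run F
t=17: queue=[F,H] q_used=1 → run F
t=18: queue=[H,F] q_used=0 → run H
t=19: queue=[H,F] q_used=1 → run H
t=20: queue=[F,H] q_used=0 → run F
t=21: queue=[H] q_used=0 → run H
t=22: (idle)
t=23: (idle)
t=24: (idle)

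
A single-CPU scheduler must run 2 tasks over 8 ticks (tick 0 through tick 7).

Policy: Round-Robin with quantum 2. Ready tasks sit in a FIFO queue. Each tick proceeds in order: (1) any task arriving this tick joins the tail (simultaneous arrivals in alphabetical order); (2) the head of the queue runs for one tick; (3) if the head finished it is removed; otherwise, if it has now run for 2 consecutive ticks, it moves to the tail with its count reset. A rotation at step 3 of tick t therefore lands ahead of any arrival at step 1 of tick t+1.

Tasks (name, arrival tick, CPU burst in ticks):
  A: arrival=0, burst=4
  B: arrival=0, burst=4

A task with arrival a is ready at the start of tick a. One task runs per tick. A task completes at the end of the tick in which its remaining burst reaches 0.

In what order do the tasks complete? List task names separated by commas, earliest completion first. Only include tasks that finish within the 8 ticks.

t=0: queue=[A,B] q_used=0 → run A
t=1: queue=[A,B] q_used=1 → run A
t=2: queue=[B,A] q_used=0 → run B
t=3: queue=[B,A] q_used=1 → run B
t=4: queue=[A,B] q_used=0 → run A
t=5: queue=[A,B] q_used=1 → run A
t=6: queue=[B] q_used=0 → run B
t=7: queue=[B] q_used=1 → run B

completion order = A, B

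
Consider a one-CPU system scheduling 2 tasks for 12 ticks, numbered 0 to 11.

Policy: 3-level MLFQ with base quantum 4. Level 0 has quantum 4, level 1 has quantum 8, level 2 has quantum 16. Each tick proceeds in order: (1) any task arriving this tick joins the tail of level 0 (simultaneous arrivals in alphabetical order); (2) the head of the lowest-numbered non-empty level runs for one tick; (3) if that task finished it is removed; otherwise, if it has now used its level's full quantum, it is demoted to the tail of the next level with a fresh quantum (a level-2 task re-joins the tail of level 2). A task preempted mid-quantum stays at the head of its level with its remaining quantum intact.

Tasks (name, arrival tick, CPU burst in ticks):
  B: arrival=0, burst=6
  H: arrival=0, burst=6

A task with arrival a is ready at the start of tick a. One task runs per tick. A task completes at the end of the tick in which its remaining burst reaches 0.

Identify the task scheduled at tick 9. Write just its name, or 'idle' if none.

running at tick 9 = B

t=0: L0/L1/L2 = BH/-/- → run B
t=1: L0/L1/L2 = BH/-/- → run B
t=2: L0/L1/L2 = BH/-/- → run B
t=3: L0/L1/L2 = BH/-/- → run B
t=4: L0/L1/L2 = H/B/- → run H
t=5: L0/L1/L2 = H/B/- → run H
t=6: L0/L1/L2 = H/B/- → run H
t=7: L0/L1/L2 = H/B/- → run H
t=8: L0/L1/L2 = -/BH/- → run B
t=9: L0/L1/L2 = -/BH/- → run B
t=10: L0/L1/L2 = -/H/- → run H
t=11: L0/L1/L2 = -/H/- → run H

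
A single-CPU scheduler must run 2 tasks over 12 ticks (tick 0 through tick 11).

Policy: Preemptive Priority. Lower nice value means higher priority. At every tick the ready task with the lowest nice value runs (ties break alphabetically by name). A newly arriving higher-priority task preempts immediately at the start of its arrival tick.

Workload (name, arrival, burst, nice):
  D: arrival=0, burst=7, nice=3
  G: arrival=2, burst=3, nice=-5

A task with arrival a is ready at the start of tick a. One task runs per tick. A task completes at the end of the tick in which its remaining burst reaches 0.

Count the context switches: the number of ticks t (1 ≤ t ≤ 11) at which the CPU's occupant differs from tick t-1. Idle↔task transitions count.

context switches = 3

t=0: ready={D} → run D
t=1: ready={D} → run D
t=2: ready={D,G} → run G
t=3: ready={D,G} → run G
t=4: ready={D,G} → run G
t=5: ready={D} → run D
t=6: ready={D} → run D
t=7: ready={D} → run D
t=8: ready={D} → run D
t=9: ready={D} → run D
t=10: (idle)
t=11: (idle)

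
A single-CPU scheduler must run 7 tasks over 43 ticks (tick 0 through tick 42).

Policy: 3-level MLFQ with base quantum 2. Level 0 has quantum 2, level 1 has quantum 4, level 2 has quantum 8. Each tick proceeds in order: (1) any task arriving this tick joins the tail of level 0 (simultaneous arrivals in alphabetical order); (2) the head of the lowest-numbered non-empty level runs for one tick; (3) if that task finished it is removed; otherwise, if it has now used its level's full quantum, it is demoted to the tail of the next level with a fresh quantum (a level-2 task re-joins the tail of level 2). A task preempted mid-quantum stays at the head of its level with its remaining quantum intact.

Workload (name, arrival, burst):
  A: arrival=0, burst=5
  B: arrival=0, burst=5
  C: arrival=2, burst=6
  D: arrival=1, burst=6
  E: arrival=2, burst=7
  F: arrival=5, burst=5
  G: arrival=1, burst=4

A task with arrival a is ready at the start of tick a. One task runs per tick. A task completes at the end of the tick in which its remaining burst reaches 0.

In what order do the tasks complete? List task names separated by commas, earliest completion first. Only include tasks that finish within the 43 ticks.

completion order = A, B, D, G, C, F, E

t=0: L0/L1/L2 = AB/-/- → run A
t=1: L0/L1/L2 = ABDG/-/- → run A
t=2: L0/L1/L2 = BDGCE/A/- → run B
t=3: L0/L1/L2 = BDGCE/A/- → run B
t=4: L0/L1/L2 = DGCE/AB/- → run D
t=5: L0/L1/L2 = DGCEF/AB/- → run D
t=6: L0/L1/L2 = GCEF/ABD/- → run G
t=7: L0/L1/L2 = GCEF/ABD/- → run G
t=8: L0/L1/L2 = CEF/ABDG/- → run C
t=9: L0/L1/L2 = CEF/ABDG/- → run C
t=10: L0/L1/L2 = EF/ABDGC/- → run E
t=11: L0/L1/L2 = EF/ABDGC/- → run E
t=12: L0/L1/L2 = F/ABDGCE/- → run F
t=13: L0/L1/L2 = F/ABDGCE/- → run F
t=14: L0/L1/L2 = -/ABDGCEF/- → run A
t=15: L0/L1/L2 = -/ABDGCEF/- → run A
t=16: L0/L1/L2 = -/ABDGCEF/- → run A
t=17: L0/L1/L2 = -/BDGCEF/- → run B
t=18: L0/L1/L2 = -/BDGCEF/- → run B
t=19: L0/L1/L2 = -/BDGCEF/- → run B
t=20: L0/L1/L2 = -/DGCEF/- → run D
t=21: L0/L1/L2 = -/DGCEF/- → run D
t=22: L0/L1/L2 = -/DGCEF/- → run D
t=23: L0/L1/L2 = -/DGCEF/- → run D
t=24: L0/L1/L2 = -/GCEF/- → run G
t=25: L0/L1/L2 = -/GCEF/- → run G
t=26: L0/L1/L2 = -/CEF/- → run C
t=27: L0/L1/L2 = -/CEF/- → run C
t=28: L0/L1/L2 = -/CEF/- → run C
t=29: L0/L1/L2 = -/CEF/- → run C
t=30: L0/L1/L2 = -/EF/- → run E
t=31: L0/L1/L2 = -/EF/- → run E
t=32: L0/L1/L2 = -/EF/- → run E
t=33: L0/L1/L2 = -/EF/- → run E
t=34: L0/L1/L2 = -/F/E → run F
t=35: L0/L1/L2 = -/F/E → run F
t=36: L0/L1/L2 = -/F/E → run F
t=37: L0/L1/L2 = -/-/E → run E
t=38: (idle)
t=39: (idle)
t=40: (idle)
t=41: (idle)
t=42: (idle)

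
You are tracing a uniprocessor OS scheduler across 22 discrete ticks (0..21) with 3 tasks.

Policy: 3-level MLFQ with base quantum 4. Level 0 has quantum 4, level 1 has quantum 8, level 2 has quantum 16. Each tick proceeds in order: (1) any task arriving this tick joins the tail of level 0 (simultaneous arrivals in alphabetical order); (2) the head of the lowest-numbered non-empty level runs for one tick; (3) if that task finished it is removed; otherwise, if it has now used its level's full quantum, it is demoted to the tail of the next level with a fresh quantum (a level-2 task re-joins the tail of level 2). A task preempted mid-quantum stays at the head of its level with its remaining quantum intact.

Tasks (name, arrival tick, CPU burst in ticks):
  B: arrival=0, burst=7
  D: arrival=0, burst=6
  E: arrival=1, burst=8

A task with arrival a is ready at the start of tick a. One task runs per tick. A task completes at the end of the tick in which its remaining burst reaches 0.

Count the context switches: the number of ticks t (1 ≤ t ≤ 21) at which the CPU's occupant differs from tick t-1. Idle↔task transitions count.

context switches = 6

t=0: L0/L1/L2 = BD/-/- → run B
t=1: L0/L1/L2 = BDE/-/- → run B
t=2: L0/L1/L2 = BDE/-/- → run B
t=3: L0/L1/L2 = BDE/-/- → run B
t=4: L0/L1/L2 = DE/B/- → run D
t=5: L0/L1/L2 = DE/B/- → run D
t=6: L0/L1/L2 = DE/B/- → run D
t=7: L0/L1/L2 = DE/B/- → run D
t=8: L0/L1/L2 = E/BD/- → run E
t=9: L0/L1/L2 = E/BD/- → run E
t=10: L0/L1/L2 = E/BD/- → run E
t=11: L0/L1/L2 = E/BD/- → run E
t=12: L0/L1/L2 = -/BDE/- → run B
t=13: L0/L1/L2 = -/BDE/- → run B
t=14: L0/L1/L2 = -/BDE/- → run B
t=15: L0/L1/L2 = -/DE/- → run D
t=16: L0/L1/L2 = -/DE/- → run D
t=17: L0/L1/L2 = -/E/- → run E
t=18: L0/L1/L2 = -/E/- → run E
t=19: L0/L1/L2 = -/E/- → run E
t=20: L0/L1/L2 = -/E/- → run E
t=21: (idle)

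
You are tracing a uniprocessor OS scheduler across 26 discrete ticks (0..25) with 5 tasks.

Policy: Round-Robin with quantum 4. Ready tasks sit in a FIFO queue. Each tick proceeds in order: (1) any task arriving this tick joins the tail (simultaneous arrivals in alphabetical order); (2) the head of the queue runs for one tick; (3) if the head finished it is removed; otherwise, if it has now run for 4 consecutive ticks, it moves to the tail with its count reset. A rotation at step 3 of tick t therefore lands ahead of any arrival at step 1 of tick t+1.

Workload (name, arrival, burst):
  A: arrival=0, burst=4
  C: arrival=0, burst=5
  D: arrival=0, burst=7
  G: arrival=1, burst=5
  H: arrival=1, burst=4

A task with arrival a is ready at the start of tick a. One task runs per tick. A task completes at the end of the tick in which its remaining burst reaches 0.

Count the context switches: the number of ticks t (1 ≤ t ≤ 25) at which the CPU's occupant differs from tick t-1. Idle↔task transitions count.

t=0: queue=[A,C,D] q_used=0 → run A
t=1: queue=[A,C,D,G,H] q_used=1 → run A
t=2: queue=[A,C,D,G,H] q_used=2 → run A
t=3: queue=[A,C,D,G,H] q_used=3 → run A
t=4: queue=[C,D,G,H] q_used=0 → run C
t=5: queue=[C,D,G,H] q_used=1 → run C
t=6: queue=[C,D,G,H] q_used=2 → run C
t=7: queue=[C,D,G,H] q_used=3 → run C
t=8: queue=[D,G,H,C] q_used=0 → run D
t=9: queue=[D,G,H,C] q_used=1 → run D
t=10: queue=[D,G,H,C] q_used=2 → run D
t=11: queue=[D,G,H,C] q_used=3 → run D
t=12: queue=[G,H,C,D] q_used=0 → run G
t=13: queue=[G,H,C,D] q_used=1 → run G
t=14: queue=[G,H,C,D] q_used=2 → run G
t=15: queue=[G,H,C,D] q_used=3 → run G
t=16: queue=[H,C,D,G] q_used=0 → run H
t=17: queue=[H,C,D,G] q_used=1 → run H
t=18: queue=[H,C,D,G] q_used=2 → run H
t=19: queue=[H,C,D,G] q_used=3 → run H
t=20: queue=[C,D,G] q_used=0 → run C
t=21: queue=[D,G] q_used=0 → run D
t=22: queue=[D,G] q_used=1 → run D
t=23: queue=[D,G] q_used=2 → run D
t=24: queue=[G] q_used=0 → run G
t=25: (idle)

context switches = 8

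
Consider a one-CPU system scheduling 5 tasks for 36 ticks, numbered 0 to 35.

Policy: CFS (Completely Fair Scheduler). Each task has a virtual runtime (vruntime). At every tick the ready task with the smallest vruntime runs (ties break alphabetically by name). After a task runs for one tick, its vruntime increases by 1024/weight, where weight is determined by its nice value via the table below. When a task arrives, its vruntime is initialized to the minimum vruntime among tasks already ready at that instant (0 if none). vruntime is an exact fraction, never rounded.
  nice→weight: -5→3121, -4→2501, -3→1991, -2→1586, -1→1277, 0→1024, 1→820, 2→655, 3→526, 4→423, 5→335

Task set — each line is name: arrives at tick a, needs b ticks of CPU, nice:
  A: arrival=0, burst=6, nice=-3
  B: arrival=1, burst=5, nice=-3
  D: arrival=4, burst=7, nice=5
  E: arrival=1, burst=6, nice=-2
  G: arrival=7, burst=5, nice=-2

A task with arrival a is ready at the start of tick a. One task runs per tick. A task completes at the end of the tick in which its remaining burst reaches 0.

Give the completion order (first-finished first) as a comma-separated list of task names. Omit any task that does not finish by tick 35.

t=0: vr[A=0] → run A
t=1: vr[A=1024/1991 B=1024/1991 E=1024/1991] → run A
t=2: vr[A=2048/1991 B=1024/1991 E=1024/1991] → run B
t=3: vr[A=2048/1991 B=2048/1991 E=1024/1991] → run E
t=4: vr[A=2048/1991 B=2048/1991 D=2048/1991 E=1831424/1578863] → run A
t=5: vr[A=3072/1991 B=2048/1991 D=2048/1991 E=1831424/1578863] → run B
t=6: vr[A=3072/1991 B=3072/1991 D=2048/1991 E=1831424/1578863] → run D
t=7: vr[A=3072/1991 B=3072/1991 D=2724864/666985 E=1831424/1578863 G=1831424/1578863] → run E
t=8: vr[A=3072/1991 B=3072/1991 D=2724864/666985 E=2850816/1578863 G=1831424/1578863] → run G
t=9: vr[A=3072/1991 B=3072/1991 D=2724864/666985 E=2850816/1578863 G=2850816/1578863] → run A
t=10: vr[A=4096/1991 B=3072/1991 D=2724864/666985 E=2850816/1578863 G=2850816/1578863] → run B
t=11: vr[A=4096/1991 B=4096/1991 D=2724864/666985 E=2850816/1578863 G=2850816/1578863] → run E
t=12: vr[A=4096/1991 B=4096/1991 D=2724864/666985 E=3870208/1578863 G=2850816/1578863] → run G
t=13: vr[A=4096/1991 B=4096/1991 D=2724864/666985 E=3870208/1578863 G=3870208/1578863] → run A
t=14: vr[A=5120/1991 B=4096/1991 D=2724864/666985 E=3870208/1578863 G=3870208/1578863] → run B
t=15: vr[A=5120/1991 B=5120/1991 D=2724864/666985 E=3870208/1578863 G=3870208/1578863] → run E
t=16: vr[A=5120/1991 B=5120/1991 D=2724864/666985 E=4889600/1578863 G=3870208/1578863] → run G
t=17: vr[A=5120/1991 B=5120/1991 D=2724864/666985 E=4889600/1578863 G=4889600/1578863] → run A
t=18: vr[B=5120/1991 D=2724864/666985 E=4889600/1578863 G=4889600/1578863] → run B
t=19: vr[D=2724864/666985 E=4889600/1578863 G=4889600/1578863] → run E
t=20: vr[D=2724864/666985 E=5908992/1578863 G=4889600/1578863] → run G
t=21: vr[D=2724864/666985 E=5908992/1578863 G=5908992/1578863] → run E
t=22: vr[D=2724864/666985 G=5908992/1578863] → run G
t=23: vr[D=2724864/666985] → run D
t=24: vr[D=4763648/666985] → run D
t=25: vr[D=6802432/666985] → run D
t=26: vr[D=8841216/666985] → run D
t=27: vr[D=2176000/133397] → run D
t=28: vr[D=12918784/666985] → run D
t=29: (idle)
t=30: (idle)
t=31: (idle)
t=32: (idle)
t=33: (idle)
t=34: (idle)
t=35: (idle)

completion order = A, B, E, G, D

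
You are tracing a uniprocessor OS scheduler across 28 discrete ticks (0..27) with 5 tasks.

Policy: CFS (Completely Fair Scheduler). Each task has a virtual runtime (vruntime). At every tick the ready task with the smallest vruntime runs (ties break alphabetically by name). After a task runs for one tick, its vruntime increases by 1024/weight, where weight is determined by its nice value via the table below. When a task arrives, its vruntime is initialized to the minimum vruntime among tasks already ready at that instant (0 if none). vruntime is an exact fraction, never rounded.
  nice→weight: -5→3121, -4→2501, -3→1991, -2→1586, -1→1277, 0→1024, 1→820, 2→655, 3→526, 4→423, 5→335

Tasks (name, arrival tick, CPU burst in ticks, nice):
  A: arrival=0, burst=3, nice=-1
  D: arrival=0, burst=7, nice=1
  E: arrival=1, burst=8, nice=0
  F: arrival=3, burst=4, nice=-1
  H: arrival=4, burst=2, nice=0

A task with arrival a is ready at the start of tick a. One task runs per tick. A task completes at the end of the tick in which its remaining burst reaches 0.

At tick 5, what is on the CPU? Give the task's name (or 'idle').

running at tick 5 = H

t=0: vr[A=0 D=0] → run A
t=1: vr[A=1024/1277 D=0 E=0] → run D
t=2: vr[A=1024/1277 D=256/205 E=0] → run E
t=3: vr[A=1024/1277 D=256/205 E=1 F=1024/1277] → run A
t=4: vr[A=2048/1277 D=256/205 E=1 F=1024/1277 H=1024/1277] → run F
t=5: vr[A=2048/1277 D=256/205 E=1 F=2048/1277 H=1024/1277] → run H
t=6: vr[A=2048/1277 D=256/205 E=1 F=2048/1277 H=2301/1277] → run E
t=7: vr[A=2048/1277 D=256/205 E=2 F=2048/1277 H=2301/1277] → run D
t=8: vr[A=2048/1277 D=512/205 E=2 F=2048/1277 H=2301/1277] → run A
t=9: vr[D=512/205 E=2 F=2048/1277 H=2301/1277] → run F
t=10: vr[D=512/205 E=2 F=3072/1277 H=2301/1277] → run H
t=11: vr[D=512/205 E=2 F=3072/1277] → run E
t=12: vr[D=512/205 E=3 F=3072/1277] → run F
t=13: vr[D=512/205 E=3 F=4096/1277] → run D
t=14: vr[D=768/205 E=3 F=4096/1277] → run E
t=15: vr[D=768/205 E=4 F=4096/1277] → run F
t=16: vr[D=768/205 E=4] → run D
t=17: vr[D=1024/205 E=4] → run E
t=18: vr[D=1024/205 E=5] → run D
t=19: vr[D=256/41 E=5] → run E
t=20: vr[D=256/41 E=6] → run E
t=21: vr[D=256/41 E=7] → run D
t=22: vr[D=1536/205 E=7] → run E
t=23: vr[D=1536/205] → run D
t=24: (idle)
t=25: (idle)
t=26: (idle)
t=27: (idle)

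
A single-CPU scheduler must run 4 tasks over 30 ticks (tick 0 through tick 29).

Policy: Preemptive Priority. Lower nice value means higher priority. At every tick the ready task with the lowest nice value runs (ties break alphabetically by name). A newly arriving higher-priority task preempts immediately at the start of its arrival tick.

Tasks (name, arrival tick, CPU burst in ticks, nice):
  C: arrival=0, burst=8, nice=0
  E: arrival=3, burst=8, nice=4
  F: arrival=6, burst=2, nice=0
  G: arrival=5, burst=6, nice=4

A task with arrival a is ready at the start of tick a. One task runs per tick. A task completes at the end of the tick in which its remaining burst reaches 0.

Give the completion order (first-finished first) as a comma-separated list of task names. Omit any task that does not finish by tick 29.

completion order = C, F, E, G

t=0: ready={C} → run C
t=1: ready={C} → run C
t=2: ready={C} → run C
t=3: ready={C,E} → run C
t=4: ready={C,E} → run C
t=5: ready={C,E,G} → run C
t=6: ready={C,E,F,G} → run C
t=7: ready={C,E,F,G} → run C
t=8: ready={E,F,G} → run F
t=9: ready={E,F,G} → run F
t=10: ready={E,G} → run E
t=11: ready={E,G} → run E
t=12: ready={E,G} → run E
t=13: ready={E,G} → run E
t=14: ready={E,G} → run E
t=15: ready={E,G} → run E
t=16: ready={E,G} → run E
t=17: ready={E,G} → run E
t=18: ready={G} → run G
t=19: ready={G} → run G
t=20: ready={G} → run G
t=21: ready={G} → run G
t=22: ready={G} → run G
t=23: ready={G} → run G
t=24: (idle)
t=25: (idle)
t=26: (idle)
t=27: (idle)
t=28: (idle)
t=29: (idle)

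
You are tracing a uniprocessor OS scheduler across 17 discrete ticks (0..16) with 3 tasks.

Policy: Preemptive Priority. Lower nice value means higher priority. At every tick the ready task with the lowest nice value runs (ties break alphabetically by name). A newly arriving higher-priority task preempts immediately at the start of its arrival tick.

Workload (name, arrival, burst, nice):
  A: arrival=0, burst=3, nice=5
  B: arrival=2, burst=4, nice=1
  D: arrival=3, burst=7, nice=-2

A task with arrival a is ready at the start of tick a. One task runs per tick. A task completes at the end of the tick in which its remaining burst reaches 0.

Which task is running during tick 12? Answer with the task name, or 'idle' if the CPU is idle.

running at tick 12 = B

t=0: ready={A} → run A
t=1: ready={A} → run A
t=2: ready={A,B} → run B
t=3: ready={A,B,D} → run D
t=4: ready={A,B,D} → run D
t=5: ready={A,B,D} → run D
t=6: ready={A,B,D} → run D
t=7: ready={A,B,D} → run D
t=8: ready={A,B,D} → run D
t=9: ready={A,B,D} → run D
t=10: ready={A,B} → run B
t=11: ready={A,B} → run B
t=12: ready={A,B} → run B
t=13: ready={A} → run A
t=14: (idle)
t=15: (idle)
t=16: (idle)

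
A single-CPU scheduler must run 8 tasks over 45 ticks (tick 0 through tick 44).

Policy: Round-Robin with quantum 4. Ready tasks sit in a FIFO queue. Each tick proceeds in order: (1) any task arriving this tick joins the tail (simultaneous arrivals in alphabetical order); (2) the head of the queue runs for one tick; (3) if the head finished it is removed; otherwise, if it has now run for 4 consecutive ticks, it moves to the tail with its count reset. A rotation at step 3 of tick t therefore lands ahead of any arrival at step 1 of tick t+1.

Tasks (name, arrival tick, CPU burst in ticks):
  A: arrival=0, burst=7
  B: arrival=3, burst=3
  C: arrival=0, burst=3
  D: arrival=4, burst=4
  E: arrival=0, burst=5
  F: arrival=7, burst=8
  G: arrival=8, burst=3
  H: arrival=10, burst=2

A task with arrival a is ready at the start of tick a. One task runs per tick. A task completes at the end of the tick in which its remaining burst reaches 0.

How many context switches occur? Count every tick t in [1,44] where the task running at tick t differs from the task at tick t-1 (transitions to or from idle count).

t=0: queue=[A,C,E] q_used=0 → run A
t=1: queue=[A,C,E] q_used=1 → run A
t=2: queue=[A,C,E] q_used=2 → run A
t=3: queue=[A,C,E,B] q_used=3 → run A
t=4: queue=[C,E,B,A,D] q_used=0 → run C
t=5: queue=[C,E,B,A,D] q_used=1 → run C
t=6: queue=[C,E,B,A,D] q_used=2 → run C
t=7: queue=[E,B,A,D,F] q_used=0 → run E
t=8: queue=[E,B,A,D,F,G] q_used=1 → run E
t=9: queue=[E,B,A,D,F,G] q_used=2 → run E
t=10: queue=[E,B,A,D,F,G,H] q_used=3 → run E
t=11: queue=[B,A,D,F,G,H,E] q_used=0 → run B
t=12: queue=[B,A,D,F,G,H,E] q_used=1 → run B
t=13: queue=[B,A,D,F,G,H,E] q_used=2 → run B
t=14: queue=[A,D,F,G,H,E] q_used=0 → run A
t=15: queue=[A,D,F,G,H,E] q_used=1 → run A
t=16: queue=[A,D,F,G,H,E] q_used=2 → run A
t=17: queue=[D,F,G,H,E] q_used=0 → run D
t=18: queue=[D,F,G,H,E] q_used=1 → run D
t=19: queue=[D,F,G,H,E] q_used=2 → run D
t=20: queue=[D,F,G,H,E] q_used=3 → run D
t=21: queue=[F,G,H,E] q_used=0 → run F
t=22: queue=[F,G,H,E] q_used=1 → run F
t=23: queue=[F,G,H,E] q_used=2 → run F
t=24: queue=[F,G,H,E] q_used=3 → run F
t=25: queue=[G,H,E,F] q_used=0 → run G
t=26: queue=[G,H,E,F] q_used=1 → run G
t=27: queue=[G,H,E,F] q_used=2 → run G
t=28: queue=[H,E,F] q_used=0 → run H
t=29: queue=[H,E,F] q_used=1 → run H
t=30: queue=[E,F] q_used=0 → run E
t=31: queue=[F] q_used=0 → run F
t=32: queue=[F] q_used=1 → run F
t=33: queue=[F] q_used=2 → run F
t=34: queue=[F] q_used=3 → run F
t=35: (idle)
t=36: (idle)
t=37: (idle)
t=38: (idle)
t=39: (idle)
t=40: (idle)
t=41: (idle)
t=42: (idle)
t=43: (idle)
t=44: (idle)

context switches = 11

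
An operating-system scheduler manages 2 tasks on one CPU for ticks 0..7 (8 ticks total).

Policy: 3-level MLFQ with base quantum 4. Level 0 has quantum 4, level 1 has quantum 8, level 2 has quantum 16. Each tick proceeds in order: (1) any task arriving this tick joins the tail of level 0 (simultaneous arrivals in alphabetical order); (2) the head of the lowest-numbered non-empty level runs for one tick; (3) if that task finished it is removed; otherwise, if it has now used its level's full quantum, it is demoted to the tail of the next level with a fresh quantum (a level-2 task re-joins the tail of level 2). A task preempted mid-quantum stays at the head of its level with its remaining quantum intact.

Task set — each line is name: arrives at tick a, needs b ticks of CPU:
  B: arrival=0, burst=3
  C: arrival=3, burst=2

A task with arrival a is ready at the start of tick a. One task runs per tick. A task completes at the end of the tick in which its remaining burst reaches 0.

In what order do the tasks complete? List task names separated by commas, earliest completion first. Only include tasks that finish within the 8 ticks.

completion order = B, C

t=0: L0/L1/L2 = B/-/- → run B
t=1: L0/L1/L2 = B/-/- → run B
t=2: L0/L1/L2 = B/-/- → run B
t=3: L0/L1/L2 = C/-/- → run C
t=4: L0/L1/L2 = C/-/- → run C
t=5: (idle)
t=6: (idle)
t=7: (idle)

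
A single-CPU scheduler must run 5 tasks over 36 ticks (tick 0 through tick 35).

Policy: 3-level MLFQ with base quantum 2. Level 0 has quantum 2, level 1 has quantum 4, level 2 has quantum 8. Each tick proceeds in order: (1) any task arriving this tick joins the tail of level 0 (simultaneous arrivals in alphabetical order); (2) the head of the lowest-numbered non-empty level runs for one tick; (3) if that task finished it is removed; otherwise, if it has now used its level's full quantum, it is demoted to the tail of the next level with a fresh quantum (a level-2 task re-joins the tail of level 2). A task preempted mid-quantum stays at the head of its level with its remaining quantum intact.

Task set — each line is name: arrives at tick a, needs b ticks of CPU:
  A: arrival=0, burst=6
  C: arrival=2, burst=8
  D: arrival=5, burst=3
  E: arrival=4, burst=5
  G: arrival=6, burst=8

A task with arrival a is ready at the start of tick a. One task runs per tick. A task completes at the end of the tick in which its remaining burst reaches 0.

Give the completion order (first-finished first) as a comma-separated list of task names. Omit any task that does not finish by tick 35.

t=0: L0/L1/L2 = A/-/- → run A
t=1: L0/L1/L2 = A/-/- → run A
t=2: L0/L1/L2 = C/A/- → run C
t=3: L0/L1/L2 = C/A/- → run C
t=4: L0/L1/L2 = E/AC/- → run E
t=5: L0/L1/L2 = ED/AC/- → run E
t=6: L0/L1/L2 = DG/ACE/- → run D
t=7: L0/L1/L2 = DG/ACE/- → run D
t=8: L0/L1/L2 = G/ACED/- → run G
t=9: L0/L1/L2 = G/ACED/- → run G
t=10: L0/L1/L2 = -/ACEDG/- → run A
t=11: L0/L1/L2 = -/ACEDG/- → run A
t=12: L0/L1/L2 = -/ACEDG/- → run A
t=13: L0/L1/L2 = -/ACEDG/- → run A
t=14: L0/L1/L2 = -/CEDG/- → run C
t=15: L0/L1/L2 = -/CEDG/- → run C
t=16: L0/L1/L2 = -/CEDG/- → run C
t=17: L0/L1/L2 = -/CEDG/- → run C
t=18: L0/L1/L2 = -/EDG/C → run E
t=19: L0/L1/L2 = -/EDG/C → run E
t=20: L0/L1/L2 = -/EDG/C → run E
t=21: L0/L1/L2 = -/DG/C → run D
t=22: L0/L1/L2 = -/G/C → run G
t=23: L0/L1/L2 = -/G/C → run G
t=24: L0/L1/L2 = -/G/C → run G
t=25: L0/L1/L2 = -/G/C → run G
t=26: L0/L1/L2 = -/-/CG → run C
t=27: L0/L1/L2 = -/-/CG → run C
t=28: L0/L1/L2 = -/-/G → run G
t=29: L0/L1/L2 = -/-/G → run G
t=30: (idle)
t=31: (idle)
t=32: (idle)
t=33: (idle)
t=34: (idle)
t=35: (idle)

completion order = A, E, D, C, G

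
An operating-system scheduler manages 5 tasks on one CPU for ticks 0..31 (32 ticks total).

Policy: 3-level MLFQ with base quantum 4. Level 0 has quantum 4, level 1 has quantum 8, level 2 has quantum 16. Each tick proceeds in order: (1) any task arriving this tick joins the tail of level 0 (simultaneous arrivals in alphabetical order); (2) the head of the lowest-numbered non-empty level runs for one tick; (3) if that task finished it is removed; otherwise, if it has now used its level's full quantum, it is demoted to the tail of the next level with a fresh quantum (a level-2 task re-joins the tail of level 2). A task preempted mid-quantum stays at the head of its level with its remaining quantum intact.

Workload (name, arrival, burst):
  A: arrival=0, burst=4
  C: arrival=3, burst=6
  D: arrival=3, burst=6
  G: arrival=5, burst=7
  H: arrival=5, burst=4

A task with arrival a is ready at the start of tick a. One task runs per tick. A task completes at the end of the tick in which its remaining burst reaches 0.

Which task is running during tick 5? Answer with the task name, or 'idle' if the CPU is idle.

t=0: L0/L1/L2 = A/-/- → run A
t=1: L0/L1/L2 = A/-/- → run A
t=2: L0/L1/L2 = A/-/- → run A
t=3: L0/L1/L2 = ACD/-/- → run A
t=4: L0/L1/L2 = CD/-/- → run C
t=5: L0/L1/L2 = CDGH/-/- → run C
t=6: L0/L1/L2 = CDGH/-/- → run C
t=7: L0/L1/L2 = CDGH/-/- → run C
t=8: L0/L1/L2 = DGH/C/- → run D
t=9: L0/L1/L2 = DGH/C/- → run D
t=10: L0/L1/L2 = DGH/C/- → run D
t=11: L0/L1/L2 = DGH/C/- → run D
t=12: L0/L1/L2 = GH/CD/- → run G
t=13: L0/L1/L2 = GH/CD/- → run G
t=14: L0/L1/L2 = GH/CD/- → run G
t=15: L0/L1/L2 = GH/CD/- → run G
t=16: L0/L1/L2 = H/CDG/- → run H
t=17: L0/L1/L2 = H/CDG/- → run H
t=18: L0/L1/L2 = H/CDG/- → run H
t=19: L0/L1/L2 = H/CDG/- → run H
t=20: L0/L1/L2 = -/CDG/- → run C
t=21: L0/L1/L2 = -/CDG/- → run C
t=22: L0/L1/L2 = -/DG/- → run D
t=23: L0/L1/L2 = -/DG/- → run D
t=24: L0/L1/L2 = -/G/- → run G
t=25: L0/L1/L2 = -/G/- → run G
t=26: L0/L1/L2 = -/G/- → run G
t=27: (idle)
t=28: (idle)
t=29: (idle)
t=30: (idle)
t=31: (idle)

running at tick 5 = C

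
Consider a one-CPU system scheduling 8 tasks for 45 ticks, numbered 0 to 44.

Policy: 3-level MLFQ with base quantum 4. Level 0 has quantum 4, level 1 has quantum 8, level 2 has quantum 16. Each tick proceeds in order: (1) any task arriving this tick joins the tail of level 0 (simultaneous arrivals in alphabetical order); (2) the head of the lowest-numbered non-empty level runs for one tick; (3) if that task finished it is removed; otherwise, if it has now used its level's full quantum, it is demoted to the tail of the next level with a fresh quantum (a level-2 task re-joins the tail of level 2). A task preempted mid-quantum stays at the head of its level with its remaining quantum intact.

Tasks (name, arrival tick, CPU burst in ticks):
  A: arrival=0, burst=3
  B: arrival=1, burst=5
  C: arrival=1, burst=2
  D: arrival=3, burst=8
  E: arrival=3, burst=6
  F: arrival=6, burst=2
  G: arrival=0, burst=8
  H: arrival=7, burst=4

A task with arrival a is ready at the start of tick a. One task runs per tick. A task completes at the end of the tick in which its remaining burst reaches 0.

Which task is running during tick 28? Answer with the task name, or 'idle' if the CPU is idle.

running at tick 28 = G

t=0: L0/L1/L2 = AG/-/- → run A
t=1: L0/L1/L2 = AGBC/-/- → run A
t=2: L0/L1/L2 = AGBC/-/- → run A
t=3: L0/L1/L2 = GBCDE/-/- → run G
t=4: L0/L1/L2 = GBCDE/-/- → run G
t=5: L0/L1/L2 = GBCDE/-/- → run G
t=6: L0/L1/L2 = GBCDEF/-/- → run G
t=7: L0/L1/L2 = BCDEFH/G/- → run B
t=8: L0/L1/L2 = BCDEFH/G/- → run B
t=9: L0/L1/L2 = BCDEFH/G/- → run B
t=10: L0/L1/L2 = BCDEFH/G/- → run B
t=11: L0/L1/L2 = CDEFH/GB/- → run C
t=12: L0/L1/L2 = CDEFH/GB/- → run C
t=13: L0/L1/L2 = DEFH/GB/- → run D
t=14: L0/L1/L2 = DEFH/GB/- → run D
t=15: L0/L1/L2 = DEFH/GB/- → run D
t=16: L0/L1/L2 = DEFH/GB/- → run D
t=17: L0/L1/L2 = EFH/GBD/- → run E
t=18: L0/L1/L2 = EFH/GBD/- → run E
t=19: L0/L1/L2 = EFH/GBD/- → run E
t=20: L0/L1/L2 = EFH/GBD/- → run E
t=21: L0/L1/L2 = FH/GBDE/- → run F
t=22: L0/L1/L2 = FH/GBDE/- → run F
t=23: L0/L1/L2 = H/GBDE/- → run H
t=24: L0/L1/L2 = H/GBDE/- → run H
t=25: L0/L1/L2 = H/GBDE/- → run H
t=26: L0/L1/L2 = H/GBDE/- → run H
t=27: L0/L1/L2 = -/GBDE/- → run G
t=28: L0/L1/L2 = -/GBDE/- → run G
t=29: L0/L1/L2 = -/GBDE/- → run G
t=30: L0/L1/L2 = -/GBDE/- → run G
t=31: L0/L1/L2 = -/BDE/- → run B
t=32: L0/L1/L2 = -/DE/- → run D
t=33: L0/L1/L2 = -/DE/- → run D
t=34: L0/L1/L2 = -/DE/- → run D
t=35: L0/L1/L2 = -/DE/- → run D
t=36: L0/L1/L2 = -/E/- → run E
t=37: L0/L1/L2 = -/E/- → run E
t=38: (idle)
t=39: (idle)
t=40: (idle)
t=41: (idle)
t=42: (idle)
t=43: (idle)
t=44: (idle)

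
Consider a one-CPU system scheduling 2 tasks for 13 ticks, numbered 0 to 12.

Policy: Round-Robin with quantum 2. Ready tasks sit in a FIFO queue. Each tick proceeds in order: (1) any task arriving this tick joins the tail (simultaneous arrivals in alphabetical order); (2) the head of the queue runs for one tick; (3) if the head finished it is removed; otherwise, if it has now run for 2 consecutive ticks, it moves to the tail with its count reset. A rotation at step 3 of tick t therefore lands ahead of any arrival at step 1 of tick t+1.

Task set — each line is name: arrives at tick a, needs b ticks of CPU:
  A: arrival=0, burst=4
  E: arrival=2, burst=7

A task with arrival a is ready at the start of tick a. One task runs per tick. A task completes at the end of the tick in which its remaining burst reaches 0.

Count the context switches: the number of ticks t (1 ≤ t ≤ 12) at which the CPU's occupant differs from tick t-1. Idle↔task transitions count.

t=0: queue=[A] q_used=0 → run A
t=1: queue=[A] q_used=1 → run A
t=2: queue=[A,E] q_used=0 → run A
t=3: queue=[A,E] q_used=1 → run A
t=4: queue=[E] q_used=0 → run E
t=5: queue=[E] q_used=1 → run E
t=6: queue=[E] q_used=0 → run E
t=7: queue=[E] q_used=1 → run E
t=8: queue=[E] q_used=0 → run E
t=9: queue=[E] q_used=1 → run E
t=10: queue=[E] q_used=0 → run E
t=11: (idle)
t=12: (idle)

context switches = 2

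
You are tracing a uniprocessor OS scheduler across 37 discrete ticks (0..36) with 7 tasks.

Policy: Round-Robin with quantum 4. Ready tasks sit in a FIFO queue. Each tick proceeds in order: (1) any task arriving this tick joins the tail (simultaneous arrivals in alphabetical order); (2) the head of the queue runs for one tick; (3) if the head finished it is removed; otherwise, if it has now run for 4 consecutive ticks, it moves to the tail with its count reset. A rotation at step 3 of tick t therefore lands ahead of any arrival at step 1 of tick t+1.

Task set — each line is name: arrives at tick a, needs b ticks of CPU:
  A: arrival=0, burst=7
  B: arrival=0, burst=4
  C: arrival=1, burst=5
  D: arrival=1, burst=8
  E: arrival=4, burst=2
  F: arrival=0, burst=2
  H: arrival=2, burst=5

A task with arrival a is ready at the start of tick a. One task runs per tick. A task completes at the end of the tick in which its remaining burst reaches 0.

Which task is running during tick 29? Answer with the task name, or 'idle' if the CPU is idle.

running at tick 29 = D

t=0: queue=[A,B,F] q_used=0 → run A
t=1: queue=[A,B,F,C,D] q_used=1 → run A
t=2: queue=[A,B,F,C,D,H] q_used=2 → run A
t=3: queue=[A,B,F,C,D,H] q_used=3 → run A
t=4: queue=[B,F,C,D,H,A,E] q_used=0 → run B
t=5: queue=[B,F,C,D,H,A,E] q_used=1 → run B
t=6: queue=[B,F,C,D,H,A,E] q_used=2 → run B
t=7: queue=[B,F,C,D,H,A,E] q_used=3 → run B
t=8: queue=[F,C,D,H,A,E] q_used=0 → run F
t=9: queue=[F,C,D,H,A,E] q_used=1 → run F
t=10: queue=[C,D,H,A,E] q_used=0 → run C
t=11: queue=[C,D,H,A,E] q_used=1 → run C
t=12: queue=[C,D,H,A,E] q_used=2 → run C
t=13: queue=[C,D,H,A,E] q_used=3 → run C
t=14: queue=[D,H,A,E,C] q_used=0 → run D
t=15: queue=[D,H,A,E,C] q_used=1 → run D
t=16: queue=[D,H,A,E,C] q_used=2 → run D
t=17: queue=[D,H,A,E,C] q_used=3 → run D
t=18: queue=[H,A,E,C,D] q_used=0 → run H
t=19: queue=[H,A,E,C,D] q_used=1 → run H
t=20: queue=[H,A,E,C,D] q_used=2 → run H
t=21: queue=[H,A,E,C,D] q_used=3 → run H
t=22: queue=[A,E,C,D,H] q_used=0 → run A
t=23: queue=[A,E,C,D,H] q_used=1 → run A
t=24: queue=[A,E,C,D,H] q_used=2 → run A
t=25: queue=[E,C,D,H] q_used=0 → run E
t=26: queue=[E,C,D,H] q_used=1 → run E
t=27: queue=[C,D,H] q_used=0 → run C
t=28: queue=[D,H] q_used=0 → run D
t=29: queue=[D,H] q_used=1 → run D
t=30: queue=[D,H] q_used=2 → run D
t=31: queue=[D,H] q_used=3 → run D
t=32: queue=[H] q_used=0 → run H
t=33: (idle)
t=34: (idle)
t=35: (idle)
t=36: (idle)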